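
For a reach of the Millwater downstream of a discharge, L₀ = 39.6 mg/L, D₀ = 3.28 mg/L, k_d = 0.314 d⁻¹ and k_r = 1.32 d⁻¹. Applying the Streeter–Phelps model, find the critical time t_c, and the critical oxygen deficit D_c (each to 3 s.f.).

t_c ≈ 1.12 d; D_c ≈ 6.63 mg/L

With k_r/k_d = 4.204 and 1 − D₀(k_r−k_d)/(k_d L₀) = 0.7346,
t_c = ln(4.204 × 0.7346) / (1.32 − 0.314) = ln(3.088) / 1.006 = 1.128/1.006 = 1.121 d.
D_c = (k_d/k_r) L₀ e^(−k_d t_c) = (0.314/1.32) × 39.6 × e^(−0.314×1.121) = 0.2379 × 39.6 × 0.7033 = 6.625 mg/L.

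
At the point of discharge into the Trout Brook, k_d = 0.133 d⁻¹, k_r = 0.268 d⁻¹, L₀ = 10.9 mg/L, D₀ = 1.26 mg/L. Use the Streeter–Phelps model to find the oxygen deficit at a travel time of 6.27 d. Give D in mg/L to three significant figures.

k_d L₀/(k_r−k_d) = 0.133×10.9/(0.268−0.133) = 1.450/0.1350 = 10.74 mg/L.
e^(−k_d t) = e^(−0.133×6.270) = 0.4343; e^(−k_r t) = e^(−0.268×6.270) = 0.1863.
D = 10.74 × (0.4343 − 0.1863) + 1.26 × 0.1863 = 2.664 + 0.2347 = 2.898 mg/L.

D ≈ 2.90 mg/L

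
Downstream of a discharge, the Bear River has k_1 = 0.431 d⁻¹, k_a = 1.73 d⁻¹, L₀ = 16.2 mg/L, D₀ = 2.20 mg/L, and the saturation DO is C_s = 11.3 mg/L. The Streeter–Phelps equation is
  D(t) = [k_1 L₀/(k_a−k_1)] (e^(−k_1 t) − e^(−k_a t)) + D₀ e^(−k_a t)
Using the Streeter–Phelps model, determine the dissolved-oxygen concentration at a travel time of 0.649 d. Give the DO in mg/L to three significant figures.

DO ≈ 8.27 mg/L

k_1 L₀/(k_a−k_1) = 0.431×16.2/(1.73−0.431) = 6.982/1.299 = 5.375 mg/L.
e^(−k_1 t) = e^(−0.431×0.6490) = 0.7560; e^(−k_a t) = e^(−1.73×0.6490) = 0.3254.
D = 5.375 × (0.7560 − 0.3254) + 2.20 × 0.3254 = 2.315 + 0.7158 = 3.030 mg/L.
DO = C_s − D = 11.3 − 3.030 = 8.270 mg/L.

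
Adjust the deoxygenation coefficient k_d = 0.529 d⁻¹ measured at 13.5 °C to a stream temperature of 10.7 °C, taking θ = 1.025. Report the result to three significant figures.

k_d(T₂) = k_d(T₁) · θ^(T₂−T₁) = 0.529 × 1.025^(10.7−13.5)
= 0.529 × 1.025^-2.80 = 0.529 × 0.9332 = 0.4937 d⁻¹.

k_d ≈ 0.494 d⁻¹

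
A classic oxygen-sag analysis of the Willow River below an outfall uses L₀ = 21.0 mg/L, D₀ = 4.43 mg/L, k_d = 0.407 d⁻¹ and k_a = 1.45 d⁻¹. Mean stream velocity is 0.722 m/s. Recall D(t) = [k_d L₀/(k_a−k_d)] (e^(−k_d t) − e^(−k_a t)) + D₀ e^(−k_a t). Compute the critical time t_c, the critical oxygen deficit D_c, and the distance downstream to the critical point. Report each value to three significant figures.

With k_a/k_d = 3.563 and 1 − D₀(k_a−k_d)/(k_d L₀) = 0.4594,
t_c = ln(3.563 × 0.4594) / (1.45 − 0.407) = ln(1.637) / 1.043 = 0.4927/1.043 = 0.4724 d.
L(t_c) = L₀ e^(−k_d t_c) = 21.0 × 0.8251 = 17.33 mg/L, and at the critical point k_a D_c = k_d L, so D_c = (0.407/1.45) × 17.33 = 4.864 mg/L.
x_c = v t_c = 0.722 m/s × 0.4724 d × 86400 s/d = 29470 m ≈ 29.5 km.

t_c ≈ 0.472 d; D_c ≈ 4.86 mg/L; x_c ≈ 29.5 km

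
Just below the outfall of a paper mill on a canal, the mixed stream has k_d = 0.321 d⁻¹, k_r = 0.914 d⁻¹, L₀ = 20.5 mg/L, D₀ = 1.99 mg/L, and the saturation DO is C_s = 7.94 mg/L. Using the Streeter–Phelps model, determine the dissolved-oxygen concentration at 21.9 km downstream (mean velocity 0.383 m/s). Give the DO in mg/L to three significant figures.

Travel time t = x/v = 21.9 km / (0.383 m/s) = 21900 m / 0.383 m/s = 57180 s = 0.6618 d.
k_d L₀/(k_r−k_d) = 0.321×20.5/(0.914−0.321) = 6.580/0.5930 = 11.10 mg/L.
e^(−k_d t) = e^(−0.321×0.6618) = 0.8086; e^(−k_r t) = e^(−0.914×0.6618) = 0.5461.
D = 11.10 × (0.8086 − 0.5461) + 1.99 × 0.5461 = 2.913 + 1.087 = 3.999 mg/L.
DO = C_s − D = 7.94 − 3.999 = 3.941 mg/L.

DO ≈ 3.94 mg/L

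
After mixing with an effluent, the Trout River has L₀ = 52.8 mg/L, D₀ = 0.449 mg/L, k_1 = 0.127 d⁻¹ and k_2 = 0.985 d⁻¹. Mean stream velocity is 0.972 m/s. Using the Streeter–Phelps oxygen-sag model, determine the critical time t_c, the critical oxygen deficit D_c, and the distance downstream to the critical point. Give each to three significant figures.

t_c ≈ 2.32 d; D_c ≈ 5.07 mg/L; x_c ≈ 195 km

At the critical point dD/dt = 0, so k_1 L₀ e^(−k_1 t) = k_2 D. Substituting D(t) from the Streeter–Phelps equation and solving for t gives
t_c = ln[(k_2/k_1)(1 − D₀(k_2−k_1)/(k_1 L₀))] / (k_2−k_1).
Here k_2−k_1 = 0.8580 d⁻¹ and 1 − D₀(k_2−k_1)/(k_1 L₀) = 1 − 0.449×0.8580/(0.127×52.8) = 0.9425, so
t_c = ln(7.756 × 0.9425) / 0.8580 = 1.989 / 0.8580 = 2.319 d.
L(t_c) = L₀ e^(−k_1 t_c) = 52.8 × 0.7449 = 39.33 mg/L, and at the critical point k_2 D_c = k_1 L, so D_c = (0.127/0.985) × 39.33 = 5.071 mg/L.
x_c = v t_c = 0.972 m/s × 2.319 d × 86400 s/d = 194700 m ≈ 195 km.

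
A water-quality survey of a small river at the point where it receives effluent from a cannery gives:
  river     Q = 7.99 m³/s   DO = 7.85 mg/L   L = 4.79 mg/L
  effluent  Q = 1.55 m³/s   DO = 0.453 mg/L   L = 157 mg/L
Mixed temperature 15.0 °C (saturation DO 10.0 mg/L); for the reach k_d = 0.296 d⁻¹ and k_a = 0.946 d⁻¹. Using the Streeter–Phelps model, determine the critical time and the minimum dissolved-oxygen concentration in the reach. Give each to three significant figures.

Mixed DO = (7.99×7.85 + 1.55×0.453)/(7.99+1.55) = 63.42/9.540 = 6.648 mg/L.
Mixed L₀ = (7.99×4.79 + 1.55×157)/(9.540) = 281.6/9.540 = 29.52 mg/L.
Initial deficit D₀ = C_s − DO₀ = 10.0 − 6.648 = 3.352 mg/L.
t_c = (1/0.6500) ln[(0.946/0.296)(1 − 3.352×0.6500/(0.296×29.52))] = 1.538 × ln(2.399) = 1.346 d.
D_c = (0.296/0.946) × 29.52 × e^(−0.296×1.346) = 0.3129 × 29.52 × 0.6713 = 6.201 mg/L.
Minimum DO = 10.0 − 6.201 = 3.799 mg/L.

t_c ≈ 1.35 d; minimum DO ≈ 3.80 mg/L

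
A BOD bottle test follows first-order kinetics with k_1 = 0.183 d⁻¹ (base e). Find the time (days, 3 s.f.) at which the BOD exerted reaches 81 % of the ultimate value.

y/L₀ = 1 − e^(−k_1 t) = 0.81 ⇒ e^(−k_1 t) = 0.190
t = −ln(0.190) / 0.183 = 1.661 / 0.183 = 9.075 d.

t ≈ 9.08 d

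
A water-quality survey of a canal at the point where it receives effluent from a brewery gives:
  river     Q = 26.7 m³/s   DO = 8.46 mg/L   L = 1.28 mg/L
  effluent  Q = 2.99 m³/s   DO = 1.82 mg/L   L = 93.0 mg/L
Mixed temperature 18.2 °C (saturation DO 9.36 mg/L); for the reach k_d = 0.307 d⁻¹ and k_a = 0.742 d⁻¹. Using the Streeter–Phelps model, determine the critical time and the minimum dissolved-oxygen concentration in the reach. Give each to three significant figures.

t_c ≈ 1.48 d; minimum DO ≈ 6.60 mg/L

Mixed DO = (26.7×8.46 + 2.99×1.82)/(26.7+2.99) = 231.3/29.69 = 7.791 mg/L.
Mixed L₀ = (26.7×1.28 + 2.99×93.0)/(29.69) = 312.2/29.69 = 10.52 mg/L.
Initial deficit D₀ = C_s − DO₀ = 9.36 − 7.791 = 1.569 mg/L.
t_c = (1/0.4350) ln[(0.742/0.307)(1 − 1.569×0.4350/(0.307×10.52))] = 2.299 × ln(1.906) = 1.483 d.
D_c = (0.307/0.742) × 10.52 × e^(−0.307×1.483) = 0.4137 × 10.52 × 0.6343 = 2.760 mg/L.
Minimum DO = 9.36 − 2.760 = 6.600 mg/L.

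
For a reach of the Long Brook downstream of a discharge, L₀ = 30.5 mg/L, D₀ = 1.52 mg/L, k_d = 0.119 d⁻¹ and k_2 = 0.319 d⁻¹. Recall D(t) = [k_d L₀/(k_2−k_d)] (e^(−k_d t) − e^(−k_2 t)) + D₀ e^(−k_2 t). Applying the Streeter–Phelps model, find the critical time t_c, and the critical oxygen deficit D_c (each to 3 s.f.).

t_c ≈ 4.49 d; D_c ≈ 6.67 mg/L

t_c = [1/(k_2−k_d)] ln[(k_2/k_d)(1 − D₀(k_2−k_d)/(k_d L₀))]
= [1/(0.319−0.119)] ln[(0.319/0.119)(1 − 1.52×0.2000/(0.119×30.5))]
= (1/0.2000) ln[2.681 × 0.9162] = 5.000 × ln(2.456) = 5.000 × 0.8986 = 4.493 d.
L(t_c) = L₀ e^(−k_d t_c) = 30.5 × 0.5859 = 17.87 mg/L, and at the critical point k_2 D_c = k_d L, so D_c = (0.119/0.319) × 17.87 = 6.666 mg/L.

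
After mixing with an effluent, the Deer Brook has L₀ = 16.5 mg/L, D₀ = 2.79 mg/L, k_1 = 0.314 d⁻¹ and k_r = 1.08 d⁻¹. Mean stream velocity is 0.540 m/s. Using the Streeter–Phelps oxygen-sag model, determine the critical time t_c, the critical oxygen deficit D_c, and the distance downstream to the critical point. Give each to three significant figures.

t_c ≈ 0.918 d; D_c ≈ 3.60 mg/L; x_c ≈ 42.8 km

With k_r/k_1 = 3.439 and 1 − D₀(k_r−k_1)/(k_1 L₀) = 0.5875,
t_c = ln(3.439 × 0.5875) / (1.08 − 0.314) = ln(2.021) / 0.7660 = 0.7035/0.7660 = 0.9183 d.
L(t_c) = L₀ e^(−k_1 t_c) = 16.5 × 0.7495 = 12.37 mg/L, and at the critical point k_r D_c = k_1 L, so D_c = (0.314/1.08) × 12.37 = 3.595 mg/L.
x_c = v t_c = 0.540 m/s × 0.9183 d × 86400 s/d = 42850 m ≈ 42.8 km.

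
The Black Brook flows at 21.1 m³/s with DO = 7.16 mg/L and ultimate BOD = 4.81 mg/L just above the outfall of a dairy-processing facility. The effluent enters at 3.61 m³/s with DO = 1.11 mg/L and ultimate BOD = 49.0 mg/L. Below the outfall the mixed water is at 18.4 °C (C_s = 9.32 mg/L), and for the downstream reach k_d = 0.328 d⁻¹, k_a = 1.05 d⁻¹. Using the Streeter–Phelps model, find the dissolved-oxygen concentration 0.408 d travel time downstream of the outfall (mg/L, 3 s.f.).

Mixed DO = (21.1×7.16 + 3.61×1.11)/(21.1+3.61) = 155.1/24.71 = 6.276 mg/L.
Mixed L₀ = (21.1×4.81 + 3.61×49.0)/(24.71) = 278.4/24.71 = 11.27 mg/L.
Initial deficit D₀ = C_s − DO₀ = 9.32 − 6.276 = 3.044 mg/L.
D(0.408) = [0.328×11.27/(1.05−0.328)](e^(−0.328×0.408) − e^(−1.05×0.408)) + 3.044 e^(−1.05×0.408)
= 5.118 × (0.8747 − 0.6516) + 3.044 × 0.6516 = 3.126 mg/L.
DO = 9.32 − 3.126 = 6.194 mg/L.

DO ≈ 6.19 mg/L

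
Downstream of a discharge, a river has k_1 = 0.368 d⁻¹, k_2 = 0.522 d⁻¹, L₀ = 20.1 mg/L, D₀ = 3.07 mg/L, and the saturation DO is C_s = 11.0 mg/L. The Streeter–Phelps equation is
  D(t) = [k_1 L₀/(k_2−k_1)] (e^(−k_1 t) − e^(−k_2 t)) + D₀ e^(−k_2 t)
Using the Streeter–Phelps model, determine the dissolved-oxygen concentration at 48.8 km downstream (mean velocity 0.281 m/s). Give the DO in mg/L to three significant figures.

Travel time t = x/v = 48.8 km / (0.281 m/s) = 48800 m / 0.281 m/s = 173700 s = 2.010 d.
k_1 L₀/(k_2−k_1) = 0.368×20.1/(0.522−0.368) = 7.397/0.1540 = 48.03 mg/L.
e^(−k_1 t) = e^(−0.368×2.010) = 0.4773; e^(−k_2 t) = e^(−0.522×2.010) = 0.3502.
D = 48.03 × (0.4773 − 0.3502) + 3.07 × 0.3502 = 6.103 + 1.075 = 7.178 mg/L.
DO = C_s − D = 11.0 − 7.178 = 3.822 mg/L.

DO ≈ 3.82 mg/L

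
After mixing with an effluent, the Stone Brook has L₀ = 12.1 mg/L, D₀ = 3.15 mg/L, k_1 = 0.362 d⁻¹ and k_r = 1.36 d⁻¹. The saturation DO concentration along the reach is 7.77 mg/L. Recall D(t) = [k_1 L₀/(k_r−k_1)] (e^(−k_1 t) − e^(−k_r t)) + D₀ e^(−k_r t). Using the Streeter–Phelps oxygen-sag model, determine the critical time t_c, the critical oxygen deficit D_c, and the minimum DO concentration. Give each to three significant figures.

t_c ≈ 0.0589 d; D_c ≈ 3.15 mg/L; min DO ≈ 4.62 mg/L

With k_r/k_1 = 3.757 and 1 − D₀(k_r−k_1)/(k_1 L₀) = 0.2823,
t_c = ln(3.757 × 0.2823) / (1.36 − 0.362) = ln(1.061) / 0.9980 = 0.05879/0.9980 = 0.05890 d.
D_c = (k_1/k_r) L₀ e^(−k_1 t_c) = (0.362/1.36) × 12.1 × e^(−0.362×0.05890) = 0.2662 × 12.1 × 0.9789 = 3.153 mg/L.
Minimum DO = C_s − D_c = 7.77 − 3.153 = 4.617 mg/L.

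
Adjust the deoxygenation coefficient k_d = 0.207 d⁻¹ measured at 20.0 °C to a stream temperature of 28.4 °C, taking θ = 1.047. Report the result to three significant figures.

k_d ≈ 0.304 d⁻¹

k_d(T₂) = k_d(T₁) · θ^(T₂−T₁) = 0.207 × 1.047^(28.4−20.0)
= 0.207 × 1.047^8.40 = 0.207 × 1.471 = 0.3045 d⁻¹.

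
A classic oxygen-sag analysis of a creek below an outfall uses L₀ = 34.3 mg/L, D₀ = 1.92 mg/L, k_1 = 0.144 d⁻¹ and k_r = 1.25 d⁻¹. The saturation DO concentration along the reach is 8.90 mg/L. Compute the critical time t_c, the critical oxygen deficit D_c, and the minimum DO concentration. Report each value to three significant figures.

t_c ≈ 1.45 d; D_c ≈ 3.21 mg/L; min DO ≈ 5.69 mg/L

With k_r/k_1 = 8.681 and 1 − D₀(k_r−k_1)/(k_1 L₀) = 0.5701,
t_c = ln(8.681 × 0.5701) / (1.25 − 0.144) = ln(4.949) / 1.106 = 1.599/1.106 = 1.446 d.
D_c = (k_1/k_r) L₀ e^(−k_1 t_c) = (0.144/1.25) × 34.3 × e^(−0.144×1.446) = 0.1152 × 34.3 × 0.8120 = 3.209 mg/L.
Minimum DO = C_s − D_c = 8.90 − 3.209 = 5.691 mg/L.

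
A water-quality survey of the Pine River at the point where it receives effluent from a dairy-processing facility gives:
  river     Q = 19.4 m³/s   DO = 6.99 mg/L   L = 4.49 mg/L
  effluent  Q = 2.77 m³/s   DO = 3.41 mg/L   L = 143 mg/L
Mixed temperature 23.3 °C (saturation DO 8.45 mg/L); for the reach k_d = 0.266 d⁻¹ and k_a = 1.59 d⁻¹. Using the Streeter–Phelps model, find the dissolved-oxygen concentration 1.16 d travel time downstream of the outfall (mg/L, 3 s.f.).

DO ≈ 5.62 mg/L

Mixed DO = (19.4×6.99 + 2.77×3.41)/(19.4+2.77) = 145.1/22.17 = 6.543 mg/L.
Mixed L₀ = (19.4×4.49 + 2.77×143)/(22.17) = 483.2/22.17 = 21.80 mg/L.
Initial deficit D₀ = C_s − DO₀ = 8.45 − 6.543 = 1.907 mg/L.
D(1.16) = [0.266×21.80/(1.59−0.266)](e^(−0.266×1.16) − e^(−1.59×1.16)) + 1.907 e^(−1.59×1.16)
= 4.379 × (0.7345 − 0.1581) + 1.907 × 0.1581 = 2.826 mg/L.
DO = 8.45 − 2.826 = 5.624 mg/L.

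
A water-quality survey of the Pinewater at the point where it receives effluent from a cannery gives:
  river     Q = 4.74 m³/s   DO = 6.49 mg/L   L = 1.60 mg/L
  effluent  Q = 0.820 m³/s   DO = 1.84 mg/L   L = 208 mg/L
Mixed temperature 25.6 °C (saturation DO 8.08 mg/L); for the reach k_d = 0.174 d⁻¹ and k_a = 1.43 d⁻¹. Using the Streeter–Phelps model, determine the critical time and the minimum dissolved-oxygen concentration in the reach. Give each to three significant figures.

Mixed DO = (4.74×6.49 + 0.820×1.84)/(4.74+0.820) = 32.27/5.560 = 5.804 mg/L.
Mixed L₀ = (4.74×1.60 + 0.820×208)/(5.560) = 178.1/5.560 = 32.04 mg/L.
Initial deficit D₀ = C_s − DO₀ = 8.08 − 5.804 = 2.276 mg/L.
t_c = (1/1.256) ln[(1.43/0.174)(1 − 2.276×1.256/(0.174×32.04))] = 0.7962 × ln(4.005) = 1.105 d.
D_c = (0.174/1.43) × 32.04 × e^(−0.174×1.105) = 0.1217 × 32.04 × 0.8251 = 3.217 mg/L.
Minimum DO = 8.08 − 3.217 = 4.863 mg/L.

t_c ≈ 1.10 d; minimum DO ≈ 4.86 mg/L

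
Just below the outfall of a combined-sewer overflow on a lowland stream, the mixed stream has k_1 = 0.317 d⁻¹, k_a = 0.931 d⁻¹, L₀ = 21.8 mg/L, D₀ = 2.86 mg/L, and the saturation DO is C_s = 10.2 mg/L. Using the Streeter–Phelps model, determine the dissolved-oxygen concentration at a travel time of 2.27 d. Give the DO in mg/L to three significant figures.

DO ≈ 5.73 mg/L

k_1 L₀/(k_a−k_1) = 0.317×21.8/(0.931−0.317) = 6.911/0.6140 = 11.26 mg/L.
e^(−k_1 t) = e^(−0.317×2.270) = 0.4870; e^(−k_a t) = e^(−0.931×2.270) = 0.1208.
D = 11.26 × (0.4870 − 0.1208) + 2.86 × 0.1208 = 4.121 + 0.3456 = 4.466 mg/L.
DO = C_s − D = 10.2 − 4.466 = 5.734 mg/L.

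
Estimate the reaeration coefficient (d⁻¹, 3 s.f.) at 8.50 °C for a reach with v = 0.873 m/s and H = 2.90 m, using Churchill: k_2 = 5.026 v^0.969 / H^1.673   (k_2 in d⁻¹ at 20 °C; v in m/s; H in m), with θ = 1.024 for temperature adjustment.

k_2 ≈ 0.565 d⁻¹

k_2(20) = 5.026 × 0.873^0.969 / 2.90^1.673 = 5.026 × 0.8767 / 5.937 = 0.7421 d⁻¹.
k_2(8.50) = 0.7421 × 1.024^(8.50−20) = 0.7421 × 0.7613 = 0.5650 d⁻¹.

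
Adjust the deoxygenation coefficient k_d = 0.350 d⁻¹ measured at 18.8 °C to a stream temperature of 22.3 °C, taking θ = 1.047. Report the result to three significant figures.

k_d ≈ 0.411 d⁻¹

k_d(T₂) = k_d(T₁) · θ^(T₂−T₁) = 0.350 × 1.047^(22.3−18.8)
= 0.350 × 1.047^3.50 = 0.350 × 1.174 = 0.4110 d⁻¹.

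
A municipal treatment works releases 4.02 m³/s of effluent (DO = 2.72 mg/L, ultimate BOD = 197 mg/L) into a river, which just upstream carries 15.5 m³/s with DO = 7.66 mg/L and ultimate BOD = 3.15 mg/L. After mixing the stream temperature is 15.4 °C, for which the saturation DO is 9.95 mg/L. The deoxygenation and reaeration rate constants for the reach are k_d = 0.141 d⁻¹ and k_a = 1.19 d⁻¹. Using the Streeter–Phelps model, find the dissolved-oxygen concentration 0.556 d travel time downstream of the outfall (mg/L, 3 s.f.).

Mixed DO = (15.5×7.66 + 4.02×2.72)/(15.5+4.02) = 129.7/19.52 = 6.643 mg/L.
Mixed L₀ = (15.5×3.15 + 4.02×197)/(19.52) = 840.8/19.52 = 43.07 mg/L.
Initial deficit D₀ = C_s − DO₀ = 9.95 − 6.643 = 3.307 mg/L.
D(0.556) = [0.141×43.07/(1.19−0.141)](e^(−0.141×0.556) − e^(−1.19×0.556)) + 3.307 e^(−1.19×0.556)
= 5.789 × (0.9246 − 0.5160) + 3.307 × 0.5160 = 4.072 mg/L.
DO = 9.95 − 4.072 = 5.878 mg/L.

DO ≈ 5.88 mg/L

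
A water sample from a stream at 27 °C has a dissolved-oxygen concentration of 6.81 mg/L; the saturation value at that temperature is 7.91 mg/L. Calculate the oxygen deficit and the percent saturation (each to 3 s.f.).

D = C_s − C = 7.91 − 6.81 = 1.10 mg/L.
% saturation = 6.81/7.91 × 100 = 86.1 %.

D ≈ 1.10 mg/L; 86.1 % saturation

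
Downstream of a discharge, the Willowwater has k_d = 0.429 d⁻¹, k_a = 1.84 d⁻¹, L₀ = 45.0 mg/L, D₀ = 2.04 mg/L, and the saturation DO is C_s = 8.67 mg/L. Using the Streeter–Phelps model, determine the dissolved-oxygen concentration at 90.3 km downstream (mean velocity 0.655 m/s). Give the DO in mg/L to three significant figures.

DO ≈ 2.39 mg/L

Travel time t = x/v = 90.3 km / (0.655 m/s) = 90300 m / 0.655 m/s = 137900 s = 1.596 d.
k_d L₀/(k_a−k_d) = 0.429×45.0/(1.84−0.429) = 19.30/1.411 = 13.68 mg/L.
e^(−k_d t) = e^(−0.429×1.596) = 0.5043; e^(−k_a t) = e^(−1.84×1.596) = 0.05308.
D = 13.68 × (0.5043 − 0.05308) + 2.04 × 0.05308 = 6.174 + 0.1083 = 6.282 mg/L.
DO = C_s − D = 8.67 − 6.282 = 2.388 mg/L.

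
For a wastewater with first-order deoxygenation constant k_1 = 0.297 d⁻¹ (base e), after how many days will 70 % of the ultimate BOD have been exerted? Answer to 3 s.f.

t ≈ 4.05 d

y/L₀ = 1 − e^(−k_1 t) = 0.70 ⇒ e^(−k_1 t) = 0.300
t = −ln(0.300) / 0.297 = 1.204 / 0.297 = 4.054 d.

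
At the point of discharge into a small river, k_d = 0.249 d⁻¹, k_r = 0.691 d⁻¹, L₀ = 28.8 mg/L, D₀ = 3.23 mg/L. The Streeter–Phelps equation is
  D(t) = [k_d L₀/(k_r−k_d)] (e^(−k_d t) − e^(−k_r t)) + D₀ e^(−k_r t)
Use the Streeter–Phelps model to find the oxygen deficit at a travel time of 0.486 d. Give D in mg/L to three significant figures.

k_d L₀/(k_r−k_d) = 0.249×28.8/(0.691−0.249) = 7.171/0.4420 = 16.22 mg/L.
e^(−k_d t) = e^(−0.249×0.4860) = 0.8860; e^(−k_r t) = e^(−0.691×0.4860) = 0.7147.
D = 16.22 × (0.8860 − 0.7147) + 3.23 × 0.7147 = 2.779 + 2.309 = 5.087 mg/L.

D ≈ 5.09 mg/L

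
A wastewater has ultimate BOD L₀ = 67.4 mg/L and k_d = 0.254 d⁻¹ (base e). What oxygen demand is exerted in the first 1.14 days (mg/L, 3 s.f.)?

y ≈ 16.9 mg/L

y_t = L₀(1 − e^(−k_d t)) = 67.4 × (1 − e^(−0.254×1.14))
= 67.4 × (1 − 0.7486) = 67.4 × 0.2514 = 16.94 mg/L.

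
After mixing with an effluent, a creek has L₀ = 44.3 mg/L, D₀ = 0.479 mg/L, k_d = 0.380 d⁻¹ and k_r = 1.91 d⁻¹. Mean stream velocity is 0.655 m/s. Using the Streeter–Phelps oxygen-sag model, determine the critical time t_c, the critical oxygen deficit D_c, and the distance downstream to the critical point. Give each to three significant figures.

With k_r/k_d = 5.026 and 1 − D₀(k_r−k_d)/(k_d L₀) = 0.9565,
t_c = ln(5.026 × 0.9565) / (1.91 − 0.380) = ln(4.807) / 1.530 = 1.570/1.530 = 1.026 d.
D_c = (k_d/k_r) L₀ e^(−k_d t_c) = (0.380/1.91) × 44.3 × e^(−0.380×1.026) = 0.1990 × 44.3 × 0.6771 = 5.967 mg/L.
x_c = v t_c = 0.655 m/s × 1.026 d × 86400 s/d = 58080 m ≈ 58.1 km.

t_c ≈ 1.03 d; D_c ≈ 5.97 mg/L; x_c ≈ 58.1 km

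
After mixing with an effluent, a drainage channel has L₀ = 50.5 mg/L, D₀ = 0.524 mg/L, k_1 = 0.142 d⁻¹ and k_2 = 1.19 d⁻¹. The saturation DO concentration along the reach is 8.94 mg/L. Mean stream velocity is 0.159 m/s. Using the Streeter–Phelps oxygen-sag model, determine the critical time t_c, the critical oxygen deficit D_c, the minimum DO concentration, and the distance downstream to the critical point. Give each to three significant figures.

At the critical point dD/dt = 0, so k_1 L₀ e^(−k_1 t) = k_2 D. Substituting D(t) from the Streeter–Phelps equation and solving for t gives
t_c = ln[(k_2/k_1)(1 − D₀(k_2−k_1)/(k_1 L₀))] / (k_2−k_1).
Here k_2−k_1 = 1.048 d⁻¹ and 1 − D₀(k_2−k_1)/(k_1 L₀) = 1 − 0.524×1.048/(0.142×50.5) = 0.9234, so
t_c = ln(8.380 × 0.9234) / 1.048 = 2.046 / 1.048 = 1.952 d.
D_c = (k_1/k_2) L₀ e^(−k_1 t_c) = (0.142/1.19) × 50.5 × e^(−0.142×1.952) = 0.1193 × 50.5 × 0.7579 = 4.567 mg/L.
Minimum DO = C_s − D_c = 8.94 − 4.567 = 4.373 mg/L.
x_c = v t_c = 0.159 m/s × 1.952 d × 86400 s/d = 26820 m ≈ 26.8 km.

t_c ≈ 1.95 d; D_c ≈ 4.57 mg/L; min DO ≈ 4.37 mg/L; x_c ≈ 26.8 km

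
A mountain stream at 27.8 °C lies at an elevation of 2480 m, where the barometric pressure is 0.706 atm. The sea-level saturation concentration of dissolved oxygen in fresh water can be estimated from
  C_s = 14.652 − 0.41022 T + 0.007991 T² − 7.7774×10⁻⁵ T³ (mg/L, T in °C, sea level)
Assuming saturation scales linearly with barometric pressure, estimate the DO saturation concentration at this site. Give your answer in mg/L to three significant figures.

C_s ≈ 5.47 mg/L

At sea level: C_s = 14.652 − 0.41022×27.8 + 0.007991×27.8² − 7.7774×10⁻⁵×27.8³ = 7.753 mg/L.
Pressure correction: C_s' = 7.753 × 0.706 = 5.473 mg/L.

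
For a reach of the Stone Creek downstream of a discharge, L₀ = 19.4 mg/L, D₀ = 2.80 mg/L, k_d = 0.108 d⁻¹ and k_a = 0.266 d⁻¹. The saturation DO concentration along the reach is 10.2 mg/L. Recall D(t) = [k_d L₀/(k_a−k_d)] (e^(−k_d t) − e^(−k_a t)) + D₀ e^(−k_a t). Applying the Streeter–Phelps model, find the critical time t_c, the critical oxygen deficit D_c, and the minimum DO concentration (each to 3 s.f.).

t_c ≈ 4.20 d; D_c ≈ 5.00 mg/L; min DO ≈ 5.20 mg/L

At the critical point dD/dt = 0, so k_d L₀ e^(−k_d t) = k_a D. Substituting D(t) from the Streeter–Phelps equation and solving for t gives
t_c = ln[(k_a/k_d)(1 − D₀(k_a−k_d)/(k_d L₀))] / (k_a−k_d).
Here k_a−k_d = 0.1580 d⁻¹ and 1 − D₀(k_a−k_d)/(k_d L₀) = 1 − 2.80×0.1580/(0.108×19.4) = 0.7889, so
t_c = ln(2.463 × 0.7889) / 0.1580 = 0.6642 / 0.1580 = 4.204 d.
L(t_c) = L₀ e^(−k_d t_c) = 19.4 × 0.6351 = 12.32 mg/L, and at the critical point k_a D_c = k_d L, so D_c = (0.108/0.266) × 12.32 = 5.002 mg/L.
Minimum DO = C_s − D_c = 10.2 − 5.002 = 5.198 mg/L.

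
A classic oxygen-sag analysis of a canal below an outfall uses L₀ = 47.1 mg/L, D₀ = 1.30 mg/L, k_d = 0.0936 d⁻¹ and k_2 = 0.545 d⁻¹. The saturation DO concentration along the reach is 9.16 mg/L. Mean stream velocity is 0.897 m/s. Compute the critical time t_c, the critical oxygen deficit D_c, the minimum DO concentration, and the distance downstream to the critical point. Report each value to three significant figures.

t_c ≈ 3.59 d; D_c ≈ 5.78 mg/L; min DO ≈ 3.38 mg/L; x_c ≈ 278 km

With k_2/k_d = 5.823 and 1 − D₀(k_2−k_d)/(k_d L₀) = 0.8669,
t_c = ln(5.823 × 0.8669) / (0.545 − 0.0936) = ln(5.048) / 0.4514 = 1.619/0.4514 = 3.586 d.
D_c = (k_d/k_2) L₀ e^(−k_d t_c) = (0.0936/0.545) × 47.1 × e^(−0.0936×3.586) = 0.1717 × 47.1 × 0.7148 = 5.782 mg/L.
Minimum DO = C_s − D_c = 9.16 − 5.782 = 3.378 mg/L.
x_c = v t_c = 0.897 m/s × 3.586 d × 86400 s/d = 278000 m ≈ 278 km.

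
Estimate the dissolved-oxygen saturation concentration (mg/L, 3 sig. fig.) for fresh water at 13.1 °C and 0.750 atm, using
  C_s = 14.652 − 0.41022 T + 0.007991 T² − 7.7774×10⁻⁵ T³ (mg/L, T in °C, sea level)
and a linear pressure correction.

C_s ≈ 7.86 mg/L

At sea level: C_s = 14.652 − 0.41022×13.1 + 0.007991×13.1² − 7.7774×10⁻⁵×13.1³ = 10.47 mg/L.
Pressure correction: C_s' = 10.47 × 0.750 = 7.856 mg/L.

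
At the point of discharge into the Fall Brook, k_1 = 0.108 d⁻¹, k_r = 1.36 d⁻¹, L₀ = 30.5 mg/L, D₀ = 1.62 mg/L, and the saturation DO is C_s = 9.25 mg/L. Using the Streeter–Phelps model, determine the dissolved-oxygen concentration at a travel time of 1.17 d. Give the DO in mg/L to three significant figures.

DO ≈ 7.14 mg/L

k_1 L₀/(k_r−k_1) = 0.108×30.5/(1.36−0.108) = 3.294/1.252 = 2.631 mg/L.
e^(−k_1 t) = e^(−0.108×1.170) = 0.8813; e^(−k_r t) = e^(−1.36×1.170) = 0.2037.
D = 2.631 × (0.8813 − 0.2037) + 1.62 × 0.2037 = 1.783 + 0.3300 = 2.113 mg/L.
DO = C_s − D = 9.25 − 2.113 = 7.137 mg/L.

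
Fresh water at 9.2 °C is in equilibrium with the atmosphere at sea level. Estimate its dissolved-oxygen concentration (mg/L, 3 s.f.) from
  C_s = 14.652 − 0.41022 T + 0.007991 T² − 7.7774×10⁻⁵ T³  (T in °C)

C_s ≈ 11.5 mg/L

C_s = 14.652 − 0.41022×9.2 + 0.007991×9.2² − 7.7774×10⁻⁵×9.2³ = 11.49 mg/L.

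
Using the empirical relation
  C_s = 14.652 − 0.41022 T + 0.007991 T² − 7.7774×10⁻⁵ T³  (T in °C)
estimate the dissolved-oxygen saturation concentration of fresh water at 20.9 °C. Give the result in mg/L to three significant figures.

C_s = 14.652 − 0.41022×20.9 + 0.007991×20.9² − 7.7774×10⁻⁵×20.9³ = 8.859 mg/L.

C_s ≈ 8.86 mg/L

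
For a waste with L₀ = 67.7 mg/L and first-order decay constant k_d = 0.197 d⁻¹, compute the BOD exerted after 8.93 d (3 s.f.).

y ≈ 56.0 mg/L

y_t = L₀(1 − e^(−k_d t)) = 67.7 × (1 − e^(−0.197×8.93))
= 67.7 × (1 − 0.1722) = 67.7 × 0.8278 = 56.04 mg/L.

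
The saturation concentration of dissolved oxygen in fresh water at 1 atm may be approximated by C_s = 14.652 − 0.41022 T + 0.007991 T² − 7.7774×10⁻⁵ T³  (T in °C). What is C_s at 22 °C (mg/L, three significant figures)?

C_s = 14.652 − 0.41022×22 + 0.007991×22² − 7.7774×10⁻⁵×22³ = 8.667 mg/L.

C_s ≈ 8.67 mg/L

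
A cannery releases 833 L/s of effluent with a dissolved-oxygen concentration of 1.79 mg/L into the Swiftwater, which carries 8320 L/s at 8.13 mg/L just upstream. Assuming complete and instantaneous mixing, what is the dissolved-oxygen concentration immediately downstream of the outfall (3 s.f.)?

7.55 mg/L

Flow-weighted mixing: C = (Q_r C_r + Q_w C_w)/(Q_r + Q_w)
= (8320×8.13 + 833×1.79)/(8320 + 833) = 69130/9153 = 7.553 mg/L.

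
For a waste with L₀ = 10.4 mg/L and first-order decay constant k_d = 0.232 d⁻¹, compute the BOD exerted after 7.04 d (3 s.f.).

y_t = L₀(1 − e^(−k_d t)) = 10.4 × (1 − e^(−0.232×7.04))
= 10.4 × (1 − 0.1953) = 10.4 × 0.8047 = 8.369 mg/L.

y ≈ 8.37 mg/L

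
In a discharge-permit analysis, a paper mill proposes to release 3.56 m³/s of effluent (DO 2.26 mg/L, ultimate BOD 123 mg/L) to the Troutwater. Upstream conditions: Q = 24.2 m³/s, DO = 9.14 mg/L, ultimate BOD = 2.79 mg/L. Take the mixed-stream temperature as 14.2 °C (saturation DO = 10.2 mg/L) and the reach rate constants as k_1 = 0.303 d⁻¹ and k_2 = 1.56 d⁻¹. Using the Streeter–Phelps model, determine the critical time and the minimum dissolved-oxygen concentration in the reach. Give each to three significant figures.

Mixed DO = (24.2×9.14 + 3.56×2.26)/(24.2+3.56) = 229.2/27.76 = 8.258 mg/L.
Mixed L₀ = (24.2×2.79 + 3.56×123)/(27.76) = 505.4/27.76 = 18.21 mg/L.
Initial deficit D₀ = C_s − DO₀ = 10.2 − 8.258 = 1.942 mg/L.
t_c = (1/1.257) ln[(1.56/0.303)(1 − 1.942×1.257/(0.303×18.21))] = 0.7955 × ln(2.870) = 0.8387 d.
D_c = (0.303/1.56) × 18.21 × e^(−0.303×0.8387) = 0.1942 × 18.21 × 0.7756 = 2.743 mg/L.
Minimum DO = 10.2 − 2.743 = 7.457 mg/L.

t_c ≈ 0.839 d; minimum DO ≈ 7.46 mg/L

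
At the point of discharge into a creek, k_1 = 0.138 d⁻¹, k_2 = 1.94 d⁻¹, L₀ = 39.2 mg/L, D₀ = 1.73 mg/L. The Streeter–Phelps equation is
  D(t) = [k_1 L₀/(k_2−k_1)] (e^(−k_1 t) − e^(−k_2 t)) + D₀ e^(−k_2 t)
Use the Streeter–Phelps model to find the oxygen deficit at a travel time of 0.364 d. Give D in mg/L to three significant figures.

D ≈ 2.23 mg/L

k_1 L₀/(k_2−k_1) = 0.138×39.2/(1.94−0.138) = 5.410/1.802 = 3.002 mg/L.
e^(−k_1 t) = e^(−0.138×0.3640) = 0.9510; e^(−k_2 t) = e^(−1.94×0.3640) = 0.4935.
D = 3.002 × (0.9510 − 0.4935) + 1.73 × 0.4935 = 1.373 + 0.8538 = 2.227 mg/L.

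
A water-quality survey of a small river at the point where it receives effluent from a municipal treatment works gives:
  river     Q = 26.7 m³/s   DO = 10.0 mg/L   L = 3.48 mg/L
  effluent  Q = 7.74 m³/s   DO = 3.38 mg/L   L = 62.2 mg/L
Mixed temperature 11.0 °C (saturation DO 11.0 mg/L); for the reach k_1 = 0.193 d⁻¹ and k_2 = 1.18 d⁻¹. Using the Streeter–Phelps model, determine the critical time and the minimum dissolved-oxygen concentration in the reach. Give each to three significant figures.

Mixed DO = (26.7×10.0 + 7.74×3.38)/(26.7+7.74) = 293.2/34.44 = 8.512 mg/L.
Mixed L₀ = (26.7×3.48 + 7.74×62.2)/(34.44) = 574.3/34.44 = 16.68 mg/L.
Initial deficit D₀ = C_s − DO₀ = 11.0 − 8.512 = 2.488 mg/L.
t_c = (1/0.9870) ln[(1.18/0.193)(1 − 2.488×0.9870/(0.193×16.68))] = 1.013 × ln(1.450) = 0.3762 d.
D_c = (0.193/1.18) × 16.68 × e^(−0.193×0.3762) = 0.1636 × 16.68 × 0.9300 = 2.537 mg/L.
Minimum DO = 11.0 − 2.537 = 8.463 mg/L.

t_c ≈ 0.376 d; minimum DO ≈ 8.46 mg/L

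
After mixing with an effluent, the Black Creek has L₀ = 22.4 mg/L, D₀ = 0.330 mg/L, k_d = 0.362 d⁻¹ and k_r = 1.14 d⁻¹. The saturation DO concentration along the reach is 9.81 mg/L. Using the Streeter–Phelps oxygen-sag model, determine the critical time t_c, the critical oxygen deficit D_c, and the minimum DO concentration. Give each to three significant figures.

t_c ≈ 1.43 d; D_c ≈ 4.23 mg/L; min DO ≈ 5.58 mg/L

At the critical point dD/dt = 0, so k_d L₀ e^(−k_d t) = k_r D. Substituting D(t) from the Streeter–Phelps equation and solving for t gives
t_c = ln[(k_r/k_d)(1 − D₀(k_r−k_d)/(k_d L₀))] / (k_r−k_d).
Here k_r−k_d = 0.7780 d⁻¹ and 1 − D₀(k_r−k_d)/(k_d L₀) = 1 − 0.330×0.7780/(0.362×22.4) = 0.9683, so
t_c = ln(3.149 × 0.9683) / 0.7780 = 1.115 / 0.7780 = 1.433 d.
D_c = (k_d/k_r) L₀ e^(−k_d t_c) = (0.362/1.14) × 22.4 × e^(−0.362×1.433) = 0.3175 × 22.4 × 0.5952 = 4.234 mg/L.
Minimum DO = C_s − D_c = 9.81 − 4.234 = 5.576 mg/L.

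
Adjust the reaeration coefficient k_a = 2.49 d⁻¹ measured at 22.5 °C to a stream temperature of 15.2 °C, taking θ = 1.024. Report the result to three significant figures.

k_a(T₂) = k_a(T₁) · θ^(T₂−T₁) = 2.49 × 1.024^(15.2−22.5)
= 2.49 × 1.024^-7.30 = 2.49 × 0.8410 = 2.094 d⁻¹.

k_a ≈ 2.09 d⁻¹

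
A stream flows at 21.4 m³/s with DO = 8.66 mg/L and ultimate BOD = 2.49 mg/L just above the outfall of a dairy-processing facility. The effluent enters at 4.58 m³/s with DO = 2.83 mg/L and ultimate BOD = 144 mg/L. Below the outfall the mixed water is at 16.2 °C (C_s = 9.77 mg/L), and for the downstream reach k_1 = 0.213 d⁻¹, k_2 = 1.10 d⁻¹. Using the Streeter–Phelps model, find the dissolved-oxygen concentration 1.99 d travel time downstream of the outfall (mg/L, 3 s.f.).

Mixed DO = (21.4×8.66 + 4.58×2.83)/(21.4+4.58) = 198.3/25.98 = 7.632 mg/L.
Mixed L₀ = (21.4×2.49 + 4.58×144)/(25.98) = 712.8/25.98 = 27.44 mg/L.
Initial deficit D₀ = C_s − DO₀ = 9.77 − 7.632 = 2.138 mg/L.
D(1.99) = [0.213×27.44/(1.10−0.213)](e^(−0.213×1.99) − e^(−1.10×1.99)) + 2.138 e^(−1.10×1.99)
= 6.589 × (0.6545 − 0.1120) + 2.138 × 0.1120 = 3.814 mg/L.
DO = 9.77 − 3.814 = 5.956 mg/L.

DO ≈ 5.96 mg/L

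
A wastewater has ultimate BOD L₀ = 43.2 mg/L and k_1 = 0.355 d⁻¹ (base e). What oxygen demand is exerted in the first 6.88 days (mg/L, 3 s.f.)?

y ≈ 39.4 mg/L

y_t = L₀(1 − e^(−k_1 t)) = 43.2 × (1 − e^(−0.355×6.88))
= 43.2 × (1 − 0.08695) = 43.2 × 0.9130 = 39.44 mg/L.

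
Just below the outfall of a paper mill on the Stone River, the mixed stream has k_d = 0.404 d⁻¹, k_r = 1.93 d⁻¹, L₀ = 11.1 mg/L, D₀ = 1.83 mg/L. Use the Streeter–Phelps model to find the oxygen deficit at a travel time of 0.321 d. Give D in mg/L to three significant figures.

D ≈ 1.98 mg/L

k_d L₀/(k_r−k_d) = 0.404×11.1/(1.93−0.404) = 4.484/1.526 = 2.939 mg/L.
e^(−k_d t) = e^(−0.404×0.3210) = 0.8784; e^(−k_r t) = e^(−1.93×0.3210) = 0.5382.
D = 2.939 × (0.8784 − 0.5382) + 1.83 × 0.5382 = 0.9997 + 0.9849 = 1.985 mg/L.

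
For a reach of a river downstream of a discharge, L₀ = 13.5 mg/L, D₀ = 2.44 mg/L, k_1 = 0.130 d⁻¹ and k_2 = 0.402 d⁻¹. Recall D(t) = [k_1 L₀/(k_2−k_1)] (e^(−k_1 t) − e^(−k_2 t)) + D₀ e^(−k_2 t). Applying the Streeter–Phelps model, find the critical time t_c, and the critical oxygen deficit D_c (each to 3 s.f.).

t_c = [1/(k_2−k_1)] ln[(k_2/k_1)(1 − D₀(k_2−k_1)/(k_1 L₀))]
= [1/(0.402−0.130)] ln[(0.402/0.130)(1 − 2.44×0.2720/(0.130×13.5))]
= (1/0.2720) ln[3.092 × 0.6218] = 3.676 × ln(1.923) = 3.676 × 0.6538 = 2.404 d.
L(t_c) = L₀ e^(−k_1 t_c) = 13.5 × 0.7316 = 9.877 mg/L, and at the critical point k_2 D_c = k_1 L, so D_c = (0.130/0.402) × 9.877 = 3.194 mg/L.

t_c ≈ 2.40 d; D_c ≈ 3.19 mg/L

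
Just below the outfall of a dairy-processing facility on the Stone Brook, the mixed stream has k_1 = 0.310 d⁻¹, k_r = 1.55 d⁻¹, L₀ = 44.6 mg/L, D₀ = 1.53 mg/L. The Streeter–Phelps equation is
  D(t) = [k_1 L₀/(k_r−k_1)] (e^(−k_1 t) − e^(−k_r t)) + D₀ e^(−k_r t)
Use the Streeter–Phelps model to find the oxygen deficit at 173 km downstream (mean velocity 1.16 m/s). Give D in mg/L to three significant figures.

Travel time t = x/v = 173 km / (1.16 m/s) = 173000 m / 1.16 m/s = 149100 s = 1.726 d.
k_1 L₀/(k_r−k_1) = 0.310×44.6/(1.55−0.310) = 13.83/1.240 = 11.15 mg/L.
e^(−k_1 t) = e^(−0.310×1.726) = 0.5856; e^(−k_r t) = e^(−1.55×1.726) = 0.06887.
D = 11.15 × (0.5856 − 0.06887) + 1.53 × 0.06887 = 5.762 + 0.1054 = 5.867 mg/L.

D ≈ 5.87 mg/L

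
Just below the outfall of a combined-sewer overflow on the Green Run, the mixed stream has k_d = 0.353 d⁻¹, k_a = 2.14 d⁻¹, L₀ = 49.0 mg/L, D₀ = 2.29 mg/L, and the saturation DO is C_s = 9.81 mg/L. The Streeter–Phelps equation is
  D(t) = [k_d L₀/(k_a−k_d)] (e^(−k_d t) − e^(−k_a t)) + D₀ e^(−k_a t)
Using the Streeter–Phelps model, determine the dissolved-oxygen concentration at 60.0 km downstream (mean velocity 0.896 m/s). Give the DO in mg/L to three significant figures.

DO ≈ 3.85 mg/L

Travel time t = x/v = 60.0 km / (0.896 m/s) = 60000 m / 0.896 m/s = 66960 s = 0.7750 d.
k_d L₀/(k_a−k_d) = 0.353×49.0/(2.14−0.353) = 17.30/1.787 = 9.679 mg/L.
e^(−k_d t) = e^(−0.353×0.7750) = 0.7606; e^(−k_a t) = e^(−2.14×0.7750) = 0.1904.
D = 9.679 × (0.7606 − 0.1904) + 2.29 × 0.1904 = 5.520 + 0.4360 = 5.956 mg/L.
DO = C_s − D = 9.81 − 5.956 = 3.854 mg/L.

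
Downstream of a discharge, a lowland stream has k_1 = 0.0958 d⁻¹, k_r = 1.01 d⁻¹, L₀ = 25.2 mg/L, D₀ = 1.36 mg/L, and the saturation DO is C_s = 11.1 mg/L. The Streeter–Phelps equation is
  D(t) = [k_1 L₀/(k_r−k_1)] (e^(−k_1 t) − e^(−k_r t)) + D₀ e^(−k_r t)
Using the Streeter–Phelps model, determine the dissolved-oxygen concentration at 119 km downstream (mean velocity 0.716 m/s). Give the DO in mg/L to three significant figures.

DO ≈ 9.09 mg/L

Travel time t = x/v = 119 km / (0.716 m/s) = 119000 m / 0.716 m/s = 166200 s = 1.924 d.
k_1 L₀/(k_r−k_1) = 0.0958×25.2/(1.01−0.0958) = 2.414/0.9142 = 2.641 mg/L.
e^(−k_1 t) = e^(−0.0958×1.924) = 0.8317; e^(−k_r t) = e^(−1.01×1.924) = 0.1433.
D = 2.641 × (0.8317 − 0.1433) + 1.36 × 0.1433 = 1.818 + 0.1949 = 2.013 mg/L.
DO = C_s − D = 11.1 − 2.013 = 9.087 mg/L.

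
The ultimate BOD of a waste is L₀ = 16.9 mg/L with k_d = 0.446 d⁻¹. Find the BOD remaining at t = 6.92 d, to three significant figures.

L_t = L₀ e^(−k_d t) = 16.9 × e^(−0.446×6.92) = 16.9 × 0.04567 = 0.7718 mg/L.

L ≈ 0.772 mg/L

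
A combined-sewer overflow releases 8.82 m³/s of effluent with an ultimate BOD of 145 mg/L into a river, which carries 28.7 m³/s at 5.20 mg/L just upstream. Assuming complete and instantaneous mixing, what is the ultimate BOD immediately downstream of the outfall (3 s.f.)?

Flow-weighted mixing: C = (Q_r C_r + Q_w C_w)/(Q_r + Q_w)
= (28.7×5.20 + 8.82×145)/(28.7 + 8.82) = 1428/37.52 = 38.06 mg/L.

38.1 mg/L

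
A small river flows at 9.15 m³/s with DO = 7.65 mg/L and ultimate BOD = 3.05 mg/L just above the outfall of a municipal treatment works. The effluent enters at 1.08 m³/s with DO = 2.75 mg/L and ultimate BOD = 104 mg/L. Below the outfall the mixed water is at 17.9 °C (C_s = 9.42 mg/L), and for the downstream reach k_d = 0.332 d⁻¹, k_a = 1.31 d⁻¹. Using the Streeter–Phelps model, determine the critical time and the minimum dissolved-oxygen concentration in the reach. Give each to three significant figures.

t_c ≈ 0.712 d; minimum DO ≈ 6.68 mg/L

Mixed DO = (9.15×7.65 + 1.08×2.75)/(9.15+1.08) = 72.97/10.23 = 7.133 mg/L.
Mixed L₀ = (9.15×3.05 + 1.08×104)/(10.23) = 140.2/10.23 = 13.71 mg/L.
Initial deficit D₀ = C_s − DO₀ = 9.42 − 7.133 = 2.287 mg/L.
t_c = (1/0.9780) ln[(1.31/0.332)(1 − 2.287×0.9780/(0.332×13.71))] = 1.022 × ln(2.006) = 0.7119 d.
D_c = (0.332/1.31) × 13.71 × e^(−0.332×0.7119) = 0.2534 × 13.71 × 0.7895 = 2.743 mg/L.
Minimum DO = 9.42 − 2.743 = 6.677 mg/L.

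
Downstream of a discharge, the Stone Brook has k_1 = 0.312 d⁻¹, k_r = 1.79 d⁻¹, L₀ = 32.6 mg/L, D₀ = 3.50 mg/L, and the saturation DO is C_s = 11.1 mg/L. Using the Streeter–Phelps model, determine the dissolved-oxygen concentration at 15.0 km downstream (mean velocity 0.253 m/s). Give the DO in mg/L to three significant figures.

Travel time t = x/v = 15.0 km / (0.253 m/s) = 15000 m / 0.253 m/s = 59290 s = 0.6862 d.
k_1 L₀/(k_r−k_1) = 0.312×32.6/(1.79−0.312) = 10.17/1.478 = 6.882 mg/L.
e^(−k_1 t) = e^(−0.312×0.6862) = 0.8073; e^(−k_r t) = e^(−1.79×0.6862) = 0.2928.
D = 6.882 × (0.8073 − 0.2928) + 3.50 × 0.2928 = 3.541 + 1.025 = 4.565 mg/L.
DO = C_s − D = 11.1 − 4.565 = 6.535 mg/L.

DO ≈ 6.53 mg/L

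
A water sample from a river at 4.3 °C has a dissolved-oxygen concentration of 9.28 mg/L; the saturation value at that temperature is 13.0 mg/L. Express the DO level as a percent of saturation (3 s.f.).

% saturation = C/C_s × 100 = 9.28/13.0 × 100 = 71.4 %.

71.4 % saturation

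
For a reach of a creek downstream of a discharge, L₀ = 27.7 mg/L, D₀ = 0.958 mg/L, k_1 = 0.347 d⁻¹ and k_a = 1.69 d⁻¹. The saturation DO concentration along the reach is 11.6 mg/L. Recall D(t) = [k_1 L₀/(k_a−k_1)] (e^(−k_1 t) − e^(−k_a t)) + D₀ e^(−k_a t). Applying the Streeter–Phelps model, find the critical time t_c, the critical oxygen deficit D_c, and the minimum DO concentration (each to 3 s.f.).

t_c ≈ 1.07 d; D_c ≈ 3.92 mg/L; min DO ≈ 7.68 mg/L

With k_a/k_1 = 4.870 and 1 − D₀(k_a−k_1)/(k_1 L₀) = 0.8661,
t_c = ln(4.870 × 0.8661) / (1.69 − 0.347) = ln(4.218) / 1.343 = 1.439/1.343 = 1.072 d.
D_c = (k_1/k_a) L₀ e^(−k_1 t_c) = (0.347/1.69) × 27.7 × e^(−0.347×1.072) = 0.2053 × 27.7 × 0.6894 = 3.921 mg/L.
Minimum DO = C_s − D_c = 11.6 − 3.921 = 7.679 mg/L.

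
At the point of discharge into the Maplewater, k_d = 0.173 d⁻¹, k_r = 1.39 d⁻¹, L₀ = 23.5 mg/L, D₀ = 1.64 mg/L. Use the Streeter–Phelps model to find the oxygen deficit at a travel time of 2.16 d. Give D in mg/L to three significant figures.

D ≈ 2.21 mg/L

k_d L₀/(k_r−k_d) = 0.173×23.5/(1.39−0.173) = 4.066/1.217 = 3.341 mg/L.
e^(−k_d t) = e^(−0.173×2.160) = 0.6882; e^(−k_r t) = e^(−1.39×2.160) = 0.04967.
D = 3.341 × (0.6882 − 0.04967) + 1.64 × 0.04967 = 2.133 + 0.08146 = 2.215 mg/L.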